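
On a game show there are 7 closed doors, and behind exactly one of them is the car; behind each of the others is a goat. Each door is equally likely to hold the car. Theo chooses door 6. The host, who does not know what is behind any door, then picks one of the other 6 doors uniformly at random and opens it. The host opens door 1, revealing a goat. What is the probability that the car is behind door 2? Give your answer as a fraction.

Apply Bayes' rule, conditioning on where the car actually is.
If it is behind door 1 (prior 1/7): the host opened door 1, so this case is ruled out; weight (1/7)·0 = 0.
If it is behind any of doors 2, 3, 4, 5, 6, and 7 (prior 1/7 each): the host picks door 1 with probability 1/6 regardless, and it is not the prize; weight (1/7)·(1/6) = 1/42 each.
The weights sum to 1/7.
So P(the car behind door 2 | the host opened door 1) = (1/42) / (1/7) = 1/6.

1/6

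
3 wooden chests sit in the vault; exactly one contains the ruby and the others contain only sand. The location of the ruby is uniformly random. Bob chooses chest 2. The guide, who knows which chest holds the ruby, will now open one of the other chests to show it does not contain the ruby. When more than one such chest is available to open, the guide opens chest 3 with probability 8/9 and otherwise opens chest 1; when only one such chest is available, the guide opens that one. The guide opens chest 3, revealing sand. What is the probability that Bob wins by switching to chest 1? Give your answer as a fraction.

Consider each possible location of the ruby in turn.
If it is in chest 1 (prior 1/3): only chest 3 is available, probability 1; weight (1/3)·1 = 1/3.
If it is in chest 2 (prior 1/3): chest 3 is available, opened with probability 8/9; weight (1/3)·(8/9) = 8/27.
If it is in chest 3 (prior 1/3): the guide opened chest 3, so this case is ruled out; weight (1/3)·0 = 0.
The weights sum to 17/27.
So P(the ruby in chest 1 | the guide opened chest 3) = (1/3) / (17/27) = 9/17.

9/17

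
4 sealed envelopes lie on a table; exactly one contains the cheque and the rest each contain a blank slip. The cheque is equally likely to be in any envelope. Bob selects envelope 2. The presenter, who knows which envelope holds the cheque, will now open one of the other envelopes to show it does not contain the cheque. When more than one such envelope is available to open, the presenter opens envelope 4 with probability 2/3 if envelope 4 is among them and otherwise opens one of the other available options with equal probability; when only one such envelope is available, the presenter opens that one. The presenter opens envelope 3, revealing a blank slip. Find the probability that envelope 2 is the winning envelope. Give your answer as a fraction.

Condition on the true location of the cheque.
If it is in envelope 1 (prior 1/4): envelope 4 is available but not opened, probability 1/3; weight (1/4)·(1/3) = 1/12.
If it is in envelope 2 (prior 1/4): envelope 4 is available but not opened; envelope 3 gets probability (1 − 2/3)/2 = 1/6; weight (1/4)·(1/6) = 1/24.
If it is in envelope 3 (prior 1/4): the presenter opened envelope 3, so this case is ruled out; weight (1/4)·0 = 0.
If it is in envelope 4 (prior 1/4): envelope 4 holds the prize so is unavailable; the presenter chooses uniformly among the 2 others, probability 1/2; weight (1/4)·(1/2) = 1/8.
The weights sum to 1/4.
So P(the cheque in envelope 2 | the presenter opened envelope 3) = (1/24) / (1/4) = 1/6.

1/6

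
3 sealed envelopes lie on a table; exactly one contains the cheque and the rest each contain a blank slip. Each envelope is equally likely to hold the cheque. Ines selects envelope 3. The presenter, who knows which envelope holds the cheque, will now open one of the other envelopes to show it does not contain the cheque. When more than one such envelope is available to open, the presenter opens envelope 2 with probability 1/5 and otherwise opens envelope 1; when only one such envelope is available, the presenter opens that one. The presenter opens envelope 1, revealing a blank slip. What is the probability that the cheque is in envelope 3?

Consider each possible location of the cheque in turn.
If it is in envelope 1 (prior 1/3): the presenter opened envelope 1, so this case is ruled out; weight (1/3)·0 = 0.
If it is in envelope 2 (prior 1/3): only envelope 1 is available, probability 1; weight (1/3)·1 = 1/3.
If it is in envelope 3 (prior 1/3): envelope 2 is available but not opened, probability 4/5; weight (1/3)·(4/5) = 4/15.
The weights sum to 3/5.
So P(the cheque in envelope 3 | the presenter opened envelope 1) = (4/15) / (3/5) = 4/9.

4/9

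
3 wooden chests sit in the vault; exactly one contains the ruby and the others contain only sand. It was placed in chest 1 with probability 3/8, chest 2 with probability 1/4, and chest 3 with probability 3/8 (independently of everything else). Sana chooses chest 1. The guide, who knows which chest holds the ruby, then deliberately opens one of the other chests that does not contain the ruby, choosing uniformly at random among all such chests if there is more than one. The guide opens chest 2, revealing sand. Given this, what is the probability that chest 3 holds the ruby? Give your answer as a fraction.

2/3

Consider each possible location of the ruby in turn.
If it is in chest 1 (prior 3/8): the guide has 2 equally likely choices, so probability 1/2; weight (3/8)·(1/2) = 3/16.
If it is in chest 2 (prior 1/4): the guide opened chest 2, so this case is ruled out; weight (1/4)·0 = 0.
If it is in chest 3 (prior 3/8): the guide has no choice, probability 1; weight (3/8)·1 = 3/8.
The weights sum to 9/16.
So P(the ruby in chest 3 | the guide opened chest 2) = (3/8) / (9/16) = 2/3.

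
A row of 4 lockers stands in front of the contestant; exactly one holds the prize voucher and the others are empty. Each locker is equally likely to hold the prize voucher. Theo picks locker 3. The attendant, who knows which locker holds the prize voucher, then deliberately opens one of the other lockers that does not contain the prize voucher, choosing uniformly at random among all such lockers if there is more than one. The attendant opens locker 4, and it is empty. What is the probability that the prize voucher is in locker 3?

1/4

Apply Bayes' rule, conditioning on where the prize voucher actually is.
If it is in either of lockers 1 and 2 (prior 1/4 each): the attendant has 2 equally likely choices, so probability 1/2; weight (1/4)·(1/2) = 1/8 each.
If it is in locker 3 (prior 1/4): the attendant has 3 equally likely choices, so probability 1/3; weight (1/4)·(1/3) = 1/12.
If it is in locker 4 (prior 1/4): the attendant opened locker 4, so this case is ruled out; weight (1/4)·0 = 0.
The weights sum to 1/3.
So P(the prize voucher in locker 3 | the attendant opened locker 4) = (1/12) / (1/3) = 1/4.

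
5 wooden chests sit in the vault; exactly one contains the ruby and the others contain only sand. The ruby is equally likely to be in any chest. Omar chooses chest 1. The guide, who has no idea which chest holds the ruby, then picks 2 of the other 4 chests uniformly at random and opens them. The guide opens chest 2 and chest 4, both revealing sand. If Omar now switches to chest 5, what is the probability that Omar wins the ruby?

1/3

Because the guide chose which chests to open without knowing where the ruby is, the choice is independent of the prize location. Learning that none of the 2 opened chests holds the ruby simply rules out those 2 locations and leaves the remaining 3 chests still equally likely by symmetry.
So P(the ruby in chest 5) = 1/3.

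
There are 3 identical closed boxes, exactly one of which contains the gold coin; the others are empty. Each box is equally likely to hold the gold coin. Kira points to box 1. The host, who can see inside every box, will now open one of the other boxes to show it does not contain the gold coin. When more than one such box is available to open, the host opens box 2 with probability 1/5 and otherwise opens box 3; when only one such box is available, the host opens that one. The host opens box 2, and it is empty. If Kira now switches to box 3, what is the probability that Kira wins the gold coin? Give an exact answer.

5/6

Condition on the true location of the gold coin.
If it is in box 1 (prior 1/3): box 2 is available, opened with probability 1/5; weight (1/3)·(1/5) = 1/15.
If it is in box 2 (prior 1/3): the host opened box 2, so this case is ruled out; weight (1/3)·0 = 0.
If it is in box 3 (prior 1/3): only box 2 is available, probability 1; weight (1/3)·1 = 1/3.
The weights sum to 2/5.
So P(the gold coin in box 3 | the host opened box 2) = (1/3) / (2/5) = 5/6.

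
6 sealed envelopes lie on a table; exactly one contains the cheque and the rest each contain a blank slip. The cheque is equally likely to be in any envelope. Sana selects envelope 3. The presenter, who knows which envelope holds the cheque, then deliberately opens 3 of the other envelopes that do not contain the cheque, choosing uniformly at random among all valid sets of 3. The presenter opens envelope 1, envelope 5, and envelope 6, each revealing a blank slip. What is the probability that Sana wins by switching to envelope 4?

5/12

Consider each possible location of the cheque in turn.
If it is in any of envelopes 1, 5, and 6 (prior 1/6 each): that envelope was opened and seen not to hold the prize — ruled out; weight (1/6)·0 = 0 each.
If it is in either of envelopes 2 and 4 (prior 1/6 each): the presenter has 4 equally likely choices, so probability 1/4; weight (1/6)·(1/4) = 1/24 each.
If it is in envelope 3 (prior 1/6): the presenter has 10 equally likely choices, so probability 1/10; weight (1/6)·(1/10) = 1/60.
The weights sum to 1/10.
So P(the cheque in envelope 4 | the presenter opened envelope 1, envelope 5, and envelope 6) = (1/24) / (1/10) = 5/12.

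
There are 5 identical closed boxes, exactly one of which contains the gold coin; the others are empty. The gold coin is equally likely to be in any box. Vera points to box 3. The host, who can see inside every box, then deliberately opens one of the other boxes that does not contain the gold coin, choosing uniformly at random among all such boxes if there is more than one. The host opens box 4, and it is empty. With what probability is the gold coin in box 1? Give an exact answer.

Consider each possible location of the gold coin in turn.
If it is in any of boxes 1, 2, and 5 (prior 1/5 each): the host has 3 equally likely choices, so probability 1/3; weight (1/5)·(1/3) = 1/15 each.
If it is in box 3 (prior 1/5): the host has 4 equally likely choices, so probability 1/4; weight (1/5)·(1/4) = 1/20.
If it is in box 4 (prior 1/5): the host opened box 4, so this case is ruled out; weight (1/5)·0 = 0.
The weights sum to 1/4.
So P(the gold coin in box 1 | the host opened box 4) = (1/15) / (1/4) = 4/15.

4/15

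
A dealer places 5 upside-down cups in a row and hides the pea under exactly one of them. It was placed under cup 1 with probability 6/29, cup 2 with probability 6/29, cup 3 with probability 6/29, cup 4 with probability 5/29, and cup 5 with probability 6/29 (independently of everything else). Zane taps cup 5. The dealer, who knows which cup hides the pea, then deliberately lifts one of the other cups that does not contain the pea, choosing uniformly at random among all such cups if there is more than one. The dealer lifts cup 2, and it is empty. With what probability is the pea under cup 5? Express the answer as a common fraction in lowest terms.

9/43

Apply Bayes' rule, conditioning on where the pea actually is.
If it is under either of cups 1 and 3 (prior 6/29 each): the dealer has 3 equally likely choices, so probability 1/3; weight (6/29)·(1/3) = 2/29 each.
If it is under cup 2 (prior 6/29): the dealer opened cup 2, so this case is ruled out; weight (6/29)·0 = 0.
If it is under cup 4 (prior 5/29): the dealer has 3 equally likely choices, so probability 1/3; weight (5/29)·(1/3) = 5/87.
If it is under cup 5 (prior 6/29): the dealer has 4 equally likely choices, so probability 1/4; weight (6/29)·(1/4) = 3/58.
The weights sum to 43/174.
So P(the pea under cup 5 | the dealer opened cup 2) = (3/58) / (43/174) = 9/43.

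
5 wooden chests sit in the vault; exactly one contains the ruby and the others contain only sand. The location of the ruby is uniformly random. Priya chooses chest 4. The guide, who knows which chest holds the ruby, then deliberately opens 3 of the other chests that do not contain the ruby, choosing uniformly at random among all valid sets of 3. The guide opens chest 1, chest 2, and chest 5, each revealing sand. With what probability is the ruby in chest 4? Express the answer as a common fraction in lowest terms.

Condition on the true location of the ruby.
If it is in any of chests 1, 2, and 5 (prior 1/5 each): that chest was opened and seen not to hold the prize — ruled out; weight (1/5)·0 = 0 each.
If it is in chest 3 (prior 1/5): the guide has no choice, probability 1; weight (1/5)·1 = 1/5.
If it is in chest 4 (prior 1/5): the guide has 4 equally likely choices, so probability 1/4; weight (1/5)·(1/4) = 1/20.
The weights sum to 1/4.
So P(the ruby in chest 4 | the guide opened chest 1, chest 2, and chest 5) = (1/20) / (1/4) = 1/5.

1/5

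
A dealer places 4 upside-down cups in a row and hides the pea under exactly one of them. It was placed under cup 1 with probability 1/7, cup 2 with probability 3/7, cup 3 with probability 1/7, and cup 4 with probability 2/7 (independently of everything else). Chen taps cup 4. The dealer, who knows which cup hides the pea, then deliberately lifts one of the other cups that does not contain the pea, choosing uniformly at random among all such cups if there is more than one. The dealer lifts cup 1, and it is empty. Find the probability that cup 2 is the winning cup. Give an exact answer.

9/16

Consider each possible location of the pea in turn.
If it is under cup 1 (prior 1/7): the dealer opened cup 1, so this case is ruled out; weight (1/7)·0 = 0.
If it is under cup 2 (prior 3/7): the dealer has 2 equally likely choices, so probability 1/2; weight (3/7)·(1/2) = 3/14.
If it is under cup 3 (prior 1/7): the dealer has 2 equally likely choices, so probability 1/2; weight (1/7)·(1/2) = 1/14.
If it is under cup 4 (prior 2/7): the dealer has 3 equally likely choices, so probability 1/3; weight (2/7)·(1/3) = 2/21.
The weights sum to 8/21.
So P(the pea under cup 2 | the dealer opened cup 1) = (3/14) / (8/21) = 9/16.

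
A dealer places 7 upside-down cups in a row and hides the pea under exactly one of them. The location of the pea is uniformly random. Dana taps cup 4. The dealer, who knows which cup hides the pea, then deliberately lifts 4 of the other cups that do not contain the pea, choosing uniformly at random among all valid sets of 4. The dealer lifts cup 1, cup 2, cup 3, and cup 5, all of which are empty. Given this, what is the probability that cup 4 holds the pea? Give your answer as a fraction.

Apply Bayes' rule, conditioning on where the pea actually is.
If it is under any of cups 1, 2, 3, and 5 (prior 1/7 each): that cup was opened and seen not to hold the prize — ruled out; weight (1/7)·0 = 0 each.
If it is under cup 4 (prior 1/7): the dealer has 15 equally likely choices, so probability 1/15; weight (1/7)·(1/15) = 1/105.
If it is under either of cups 6 and 7 (prior 1/7 each): the dealer has 5 equally likely choices, so probability 1/5; weight (1/7)·(1/5) = 1/35 each.
The weights sum to 1/15.
So P(the pea under cup 4 | the dealer opened cup 1, cup 2, cup 3, and cup 5) = (1/105) / (1/15) = 1/7.

1/7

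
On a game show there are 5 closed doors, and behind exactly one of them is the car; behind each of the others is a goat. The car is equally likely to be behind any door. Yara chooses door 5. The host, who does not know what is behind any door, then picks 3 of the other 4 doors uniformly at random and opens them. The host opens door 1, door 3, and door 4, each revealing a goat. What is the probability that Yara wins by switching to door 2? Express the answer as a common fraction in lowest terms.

1/2

Because the host chose which doors to open without knowing where the car is, the choice is independent of the prize location. Learning that none of the 3 opened doors holds the car simply rules out those 3 locations and leaves the remaining 2 doors still equally likely by symmetry.
So P(the car behind door 2) = 1/2.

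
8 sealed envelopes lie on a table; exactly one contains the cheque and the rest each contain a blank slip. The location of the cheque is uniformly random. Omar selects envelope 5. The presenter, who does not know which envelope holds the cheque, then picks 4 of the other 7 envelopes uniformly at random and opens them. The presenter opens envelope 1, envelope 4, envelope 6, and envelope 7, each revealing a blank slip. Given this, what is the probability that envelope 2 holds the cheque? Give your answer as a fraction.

1/4

Consider each possible location of the cheque in turn.
If it is in any of envelopes 1, 4, 6, and 7 (prior 1/8 each): that envelope was opened and seen not to hold the prize — ruled out; weight (1/8)·0 = 0 each.
If it is in any of envelopes 2, 3, 5, and 8 (prior 1/8 each): the presenter picks exactly this set with probability 1/35 regardless, and none is the prize; weight (1/8)·(1/35) = 1/280 each.
The weights sum to 1/70.
So P(the cheque in envelope 2 | the presenter opened envelope 1, envelope 4, envelope 6, and envelope 7) = (1/280) / (1/70) = 1/4.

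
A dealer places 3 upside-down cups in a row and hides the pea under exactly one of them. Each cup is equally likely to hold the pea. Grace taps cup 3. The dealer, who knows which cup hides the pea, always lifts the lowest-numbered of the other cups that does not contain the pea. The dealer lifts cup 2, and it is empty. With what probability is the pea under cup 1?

Apply Bayes' rule, conditioning on where the pea actually is.
If it is under cup 1 (prior 1/3): cup 2 is the lowest-numbered option available, probability 1; weight (1/3)·1 = 1/3.
If it is under cup 2 (prior 1/3): the dealer opened cup 2, so this case is ruled out; weight (1/3)·0 = 0.
If it is under cup 3 (prior 1/3): the dealer would have opened cup 1 instead, probability 0; weight (1/3)·0 = 0.
The weights sum to 1/3.
So P(the pea under cup 1 | the dealer opened cup 2) = (1/3) / (1/3) = 1.

1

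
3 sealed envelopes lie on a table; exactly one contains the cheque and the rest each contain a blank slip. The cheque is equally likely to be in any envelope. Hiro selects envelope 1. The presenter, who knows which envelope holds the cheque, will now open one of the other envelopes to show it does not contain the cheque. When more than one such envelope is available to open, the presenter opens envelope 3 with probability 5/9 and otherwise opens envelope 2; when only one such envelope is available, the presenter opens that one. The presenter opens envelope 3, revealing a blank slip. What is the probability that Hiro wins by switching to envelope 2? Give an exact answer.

Condition on the true location of the cheque.
If it is in envelope 1 (prior 1/3): envelope 3 is available, opened with probability 5/9; weight (1/3)·(5/9) = 5/27.
If it is in envelope 2 (prior 1/3): only envelope 3 is available, probability 1; weight (1/3)·1 = 1/3.
If it is in envelope 3 (prior 1/3): the presenter opened envelope 3, so this case is ruled out; weight (1/3)·0 = 0.
The weights sum to 14/27.
So P(the cheque in envelope 2 | the presenter opened envelope 3) = (1/3) / (14/27) = 9/14.

9/14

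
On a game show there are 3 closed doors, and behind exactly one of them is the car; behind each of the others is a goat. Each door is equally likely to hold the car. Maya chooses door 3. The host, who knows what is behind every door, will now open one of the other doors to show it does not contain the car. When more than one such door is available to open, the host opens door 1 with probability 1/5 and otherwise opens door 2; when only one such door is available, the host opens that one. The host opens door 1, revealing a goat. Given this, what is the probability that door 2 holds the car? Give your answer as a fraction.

5/6

Consider each possible location of the car in turn.
If it is behind door 1 (prior 1/3): the host opened door 1, so this case is ruled out; weight (1/3)·0 = 0.
If it is behind door 2 (prior 1/3): only door 1 is available, probability 1; weight (1/3)·1 = 1/3.
If it is behind door 3 (prior 1/3): door 1 is available, opened with probability 1/5; weight (1/3)·(1/5) = 1/15.
The weights sum to 2/5.
So P(the car behind door 2 | the host opened door 1) = (1/3) / (2/5) = 5/6.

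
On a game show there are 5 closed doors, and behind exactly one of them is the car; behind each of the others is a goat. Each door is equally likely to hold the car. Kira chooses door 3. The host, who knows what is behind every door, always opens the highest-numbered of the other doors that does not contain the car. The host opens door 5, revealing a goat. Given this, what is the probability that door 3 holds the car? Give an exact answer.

1/4

Apply Bayes' rule, conditioning on where the car actually is.
If it is behind any of doors 1, 2, 3, and 4 (prior 1/5 each): door 5 is the highest-numbered option available, probability 1; weight (1/5)·1 = 1/5 each.
If it is behind door 5 (prior 1/5): the host opened door 5, so this case is ruled out; weight (1/5)·0 = 0.
The weights sum to 4/5.
So P(the car behind door 3 | the host opened door 5) = (1/5) / (4/5) = 1/4.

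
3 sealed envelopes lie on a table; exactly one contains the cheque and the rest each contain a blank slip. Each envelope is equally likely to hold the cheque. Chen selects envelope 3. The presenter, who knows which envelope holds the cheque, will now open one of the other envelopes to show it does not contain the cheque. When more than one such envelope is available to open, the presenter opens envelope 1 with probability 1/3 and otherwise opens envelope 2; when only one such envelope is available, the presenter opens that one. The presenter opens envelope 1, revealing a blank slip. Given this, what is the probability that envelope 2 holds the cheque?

3/4

Consider each possible location of the cheque in turn.
If it is in envelope 1 (prior 1/3): the presenter opened envelope 1, so this case is ruled out; weight (1/3)·0 = 0.
If it is in envelope 2 (prior 1/3): only envelope 1 is available, probability 1; weight (1/3)·1 = 1/3.
If it is in envelope 3 (prior 1/3): envelope 1 is available, opened with probability 1/3; weight (1/3)·(1/3) = 1/9.
The weights sum to 4/9.
So P(the cheque in envelope 2 | the presenter opened envelope 1) = (1/3) / (4/9) = 3/4.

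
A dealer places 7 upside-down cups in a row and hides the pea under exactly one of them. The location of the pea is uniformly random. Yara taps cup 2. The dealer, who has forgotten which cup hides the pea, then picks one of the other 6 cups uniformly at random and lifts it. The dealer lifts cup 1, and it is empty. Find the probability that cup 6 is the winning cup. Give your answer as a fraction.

Consider each possible location of the pea in turn.
If it is under cup 1 (prior 1/7): the dealer opened cup 1, so this case is ruled out; weight (1/7)·0 = 0.
If it is under any of cups 2, 3, 4, 5, 6, and 7 (prior 1/7 each): the dealer picks cup 1 with probability 1/6 regardless, and it is not the prize; weight (1/7)·(1/6) = 1/42 each.
The weights sum to 1/7.
So P(the pea under cup 6 | the dealer opened cup 1) = (1/42) / (1/7) = 1/6.

1/6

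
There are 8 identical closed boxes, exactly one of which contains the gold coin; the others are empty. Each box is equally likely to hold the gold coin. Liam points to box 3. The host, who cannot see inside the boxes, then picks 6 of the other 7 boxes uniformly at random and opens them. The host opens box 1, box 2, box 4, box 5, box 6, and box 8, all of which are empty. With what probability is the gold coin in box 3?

Apply Bayes' rule, conditioning on where the gold coin actually is.
If it is in any of boxes 1, 2, 4, 5, 6, and 8 (prior 1/8 each): that box was opened and seen not to hold the prize — ruled out; weight (1/8)·0 = 0 each.
If it is in either of boxes 3 and 7 (prior 1/8 each): the host picks exactly this set with probability 1/7 regardless, and none is the prize; weight (1/8)·(1/7) = 1/56 each.
The weights sum to 1/28.
So P(the gold coin in box 3 | the host opened box 1, box 2, box 4, box 5, box 6, and box 8) = (1/56) / (1/28) = 1/2.

1/2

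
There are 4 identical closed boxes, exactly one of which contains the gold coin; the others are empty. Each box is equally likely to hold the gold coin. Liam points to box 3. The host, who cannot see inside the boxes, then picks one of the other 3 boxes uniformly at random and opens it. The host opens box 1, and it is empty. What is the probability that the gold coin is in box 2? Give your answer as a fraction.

1/3

Condition on the true location of the gold coin.
If it is in box 1 (prior 1/4): the host opened box 1, so this case is ruled out; weight (1/4)·0 = 0.
If it is in any of boxes 2, 3, and 4 (prior 1/4 each): the host picks box 1 with probability 1/3 regardless, and it is not the prize; weight (1/4)·(1/3) = 1/12 each.
The weights sum to 1/4.
So P(the gold coin in box 2 | the host opened box 1) = (1/12) / (1/4) = 1/3.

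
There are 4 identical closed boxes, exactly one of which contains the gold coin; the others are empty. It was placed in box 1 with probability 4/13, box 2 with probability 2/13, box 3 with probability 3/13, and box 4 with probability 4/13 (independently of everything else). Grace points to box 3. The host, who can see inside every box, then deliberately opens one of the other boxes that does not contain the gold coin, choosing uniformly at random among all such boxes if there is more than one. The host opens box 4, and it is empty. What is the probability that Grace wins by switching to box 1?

1/2

Consider each possible location of the gold coin in turn.
If it is in box 1 (prior 4/13): the host has 2 equally likely choices, so probability 1/2; weight (4/13)·(1/2) = 2/13.
If it is in box 2 (prior 2/13): the host has 2 equally likely choices, so probability 1/2; weight (2/13)·(1/2) = 1/13.
If it is in box 3 (prior 3/13): the host has 3 equally likely choices, so probability 1/3; weight (3/13)·(1/3) = 1/13.
If it is in box 4 (prior 4/13): the host opened box 4, so this case is ruled out; weight (4/13)·0 = 0.
The weights sum to 4/13.
So P(the gold coin in box 1 | the host opened box 4) = (2/13) / (4/13) = 1/2.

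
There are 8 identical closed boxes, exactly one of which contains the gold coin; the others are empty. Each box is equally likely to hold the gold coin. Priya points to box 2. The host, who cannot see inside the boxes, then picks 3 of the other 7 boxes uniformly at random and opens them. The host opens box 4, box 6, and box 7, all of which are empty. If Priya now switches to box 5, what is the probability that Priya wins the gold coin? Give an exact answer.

1/5

Condition on the true location of the gold coin.
If it is in any of boxes 1, 2, 3, 5, and 8 (prior 1/8 each): the host picks exactly this set with probability 1/35 regardless, and none is the prize; weight (1/8)·(1/35) = 1/280 each.
If it is in any of boxes 4, 6, and 7 (prior 1/8 each): that box was opened and seen not to hold the prize — ruled out; weight (1/8)·0 = 0 each.
The weights sum to 1/56.
So P(the gold coin in box 5 | the host opened box 4, box 6, and box 7) = (1/280) / (1/56) = 1/5.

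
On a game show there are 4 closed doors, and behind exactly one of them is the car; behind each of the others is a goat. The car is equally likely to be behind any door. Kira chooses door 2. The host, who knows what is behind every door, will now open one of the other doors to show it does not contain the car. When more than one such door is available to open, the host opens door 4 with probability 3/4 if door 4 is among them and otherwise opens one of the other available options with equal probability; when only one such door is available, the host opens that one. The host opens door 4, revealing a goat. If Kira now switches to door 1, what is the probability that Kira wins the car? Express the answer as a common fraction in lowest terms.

Condition on the true location of the car.
If it is behind any of doors 1, 2, and 3 (prior 1/4 each): door 4 is available, opened with probability 3/4; weight (1/4)·(3/4) = 3/16 each.
If it is behind door 4 (prior 1/4): the host opened door 4, so this case is ruled out; weight (1/4)·0 = 0.
The weights sum to 9/16.
So P(the car behind door 1 | the host opened door 4) = (3/16) / (9/16) = 1/3.

1/3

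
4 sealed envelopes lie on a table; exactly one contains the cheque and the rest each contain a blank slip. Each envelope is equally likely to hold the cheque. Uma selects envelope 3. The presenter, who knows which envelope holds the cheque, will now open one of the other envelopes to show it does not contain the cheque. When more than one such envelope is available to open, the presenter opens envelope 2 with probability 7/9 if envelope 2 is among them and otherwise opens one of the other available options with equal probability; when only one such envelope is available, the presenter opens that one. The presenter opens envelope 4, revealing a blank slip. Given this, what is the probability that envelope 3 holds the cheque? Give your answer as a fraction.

Apply Bayes' rule, conditioning on where the cheque actually is.
If it is in envelope 1 (prior 1/4): envelope 2 is available but not opened, probability 2/9; weight (1/4)·(2/9) = 1/18.
If it is in envelope 2 (prior 1/4): envelope 2 holds the prize so is unavailable; the presenter chooses uniformly among the 2 others, probability 1/2; weight (1/4)·(1/2) = 1/8.
If it is in envelope 3 (prior 1/4): envelope 2 is available but not opened; envelope 4 gets probability (1 − 7/9)/2 = 1/9; weight (1/4)·(1/9) = 1/36.
If it is in envelope 4 (prior 1/4): the presenter opened envelope 4, so this case is ruled out; weight (1/4)·0 = 0.
The weights sum to 5/24.
So P(the cheque in envelope 3 | the presenter opened envelope 4) = (1/36) / (5/24) = 2/15.

2/15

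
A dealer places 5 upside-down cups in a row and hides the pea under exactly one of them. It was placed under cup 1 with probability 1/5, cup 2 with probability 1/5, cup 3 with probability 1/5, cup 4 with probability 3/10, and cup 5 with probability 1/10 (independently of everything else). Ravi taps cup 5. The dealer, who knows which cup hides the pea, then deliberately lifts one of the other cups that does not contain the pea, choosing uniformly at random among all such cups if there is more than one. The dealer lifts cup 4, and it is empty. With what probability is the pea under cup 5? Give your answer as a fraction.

1/9

Condition on the true location of the pea.
If it is under any of cups 1, 2, and 3 (prior 1/5 each): the dealer has 3 equally likely choices, so probability 1/3; weight (1/5)·(1/3) = 1/15 each.
If it is under cup 4 (prior 3/10): the dealer opened cup 4, so this case is ruled out; weight (3/10)·0 = 0.
If it is under cup 5 (prior 1/10): the dealer has 4 equally likely choices, so probability 1/4; weight (1/10)·(1/4) = 1/40.
The weights sum to 9/40.
So P(the pea under cup 5 | the dealer opened cup 4) = (1/40) / (9/40) = 1/9.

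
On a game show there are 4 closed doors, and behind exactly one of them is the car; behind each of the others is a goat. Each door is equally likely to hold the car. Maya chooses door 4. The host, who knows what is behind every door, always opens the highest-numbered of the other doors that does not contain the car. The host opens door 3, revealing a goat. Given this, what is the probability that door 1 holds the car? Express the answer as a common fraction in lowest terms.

Condition on the true location of the car.
If it is behind any of doors 1, 2, and 4 (prior 1/4 each): door 3 is the highest-numbered option available, probability 1; weight (1/4)·1 = 1/4 each.
If it is behind door 3 (prior 1/4): the host opened door 3, so this case is ruled out; weight (1/4)·0 = 0.
The weights sum to 3/4.
So P(the car behind door 1 | the host opened door 3) = (1/4) / (3/4) = 1/3.

1/3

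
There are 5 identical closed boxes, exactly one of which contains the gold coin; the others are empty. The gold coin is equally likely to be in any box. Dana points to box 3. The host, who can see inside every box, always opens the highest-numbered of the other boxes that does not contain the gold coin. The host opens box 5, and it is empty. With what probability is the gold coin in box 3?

1/4

Apply Bayes' rule, conditioning on where the gold coin actually is.
If it is in any of boxes 1, 2, 3, and 4 (prior 1/5 each): box 5 is the highest-numbered option available, probability 1; weight (1/5)·1 = 1/5 each.
If it is in box 5 (prior 1/5): the host opened box 5, so this case is ruled out; weight (1/5)·0 = 0.
The weights sum to 4/5.
So P(the gold coin in box 3 | the host opened box 5) = (1/5) / (4/5) = 1/4.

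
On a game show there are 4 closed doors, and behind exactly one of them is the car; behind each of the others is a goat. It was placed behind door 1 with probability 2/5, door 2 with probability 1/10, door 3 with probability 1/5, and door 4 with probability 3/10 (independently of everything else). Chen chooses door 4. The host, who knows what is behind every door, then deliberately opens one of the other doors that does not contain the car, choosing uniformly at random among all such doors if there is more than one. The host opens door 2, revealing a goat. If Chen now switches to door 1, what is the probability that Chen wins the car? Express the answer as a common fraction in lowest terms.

1/2

Condition on the true location of the car.
If it is behind door 1 (prior 2/5): the host has 2 equally likely choices, so probability 1/2; weight (2/5)·(1/2) = 1/5.
If it is behind door 2 (prior 1/10): the host opened door 2, so this case is ruled out; weight (1/10)·0 = 0.
If it is behind door 3 (prior 1/5): the host has 2 equally likely choices, so probability 1/2; weight (1/5)·(1/2) = 1/10.
If it is behind door 4 (prior 3/10): the host has 3 equally likely choices, so probability 1/3; weight (3/10)·(1/3) = 1/10.
The weights sum to 2/5.
So P(the car behind door 1 | the host opened door 2) = (1/5) / (2/5) = 1/2.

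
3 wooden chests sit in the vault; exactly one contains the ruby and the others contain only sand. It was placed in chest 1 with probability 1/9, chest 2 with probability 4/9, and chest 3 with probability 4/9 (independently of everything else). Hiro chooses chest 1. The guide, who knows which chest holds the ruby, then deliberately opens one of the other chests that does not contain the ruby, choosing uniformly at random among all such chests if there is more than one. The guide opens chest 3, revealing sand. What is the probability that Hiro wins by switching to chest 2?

Condition on the true location of the ruby.
If it is in chest 1 (prior 1/9): the guide has 2 equally likely choices, so probability 1/2; weight (1/9)·(1/2) = 1/18.
If it is in chest 2 (prior 4/9): the guide has no choice, probability 1; weight (4/9)·1 = 4/9.
If it is in chest 3 (prior 4/9): the guide opened chest 3, so this case is ruled out; weight (4/9)·0 = 0.
The weights sum to 1/2.
So P(the ruby in chest 2 | the guide opened chest 3) = (4/9) / (1/2) = 8/9.

8/9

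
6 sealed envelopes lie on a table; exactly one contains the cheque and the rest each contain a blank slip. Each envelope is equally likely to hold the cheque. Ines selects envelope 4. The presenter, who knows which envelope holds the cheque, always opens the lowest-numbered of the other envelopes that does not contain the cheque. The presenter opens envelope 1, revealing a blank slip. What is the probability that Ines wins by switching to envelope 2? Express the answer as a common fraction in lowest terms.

Condition on the true location of the cheque.
If it is in envelope 1 (prior 1/6): the presenter opened envelope 1, so this case is ruled out; weight (1/6)·0 = 0.
If it is in any of envelopes 2, 3, 4, 5, and 6 (prior 1/6 each): envelope 1 is the lowest-numbered option available, probability 1; weight (1/6)·1 = 1/6 each.
The weights sum to 5/6.
So P(the cheque in envelope 2 | the presenter opened envelope 1) = (1/6) / (5/6) = 1/5.

1/5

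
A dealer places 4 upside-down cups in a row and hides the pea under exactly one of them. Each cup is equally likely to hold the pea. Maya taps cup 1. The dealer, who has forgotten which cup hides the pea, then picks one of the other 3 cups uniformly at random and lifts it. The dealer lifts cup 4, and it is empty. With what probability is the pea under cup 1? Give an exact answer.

Consider each possible location of the pea in turn.
If it is under any of cups 1, 2, and 3 (prior 1/4 each): the dealer picks cup 4 with probability 1/3 regardless, and it is not the prize; weight (1/4)·(1/3) = 1/12 each.
If it is under cup 4 (prior 1/4): the dealer opened cup 4, so this case is ruled out; weight (1/4)·0 = 0.
The weights sum to 1/4.
So P(the pea under cup 1 | the dealer opened cup 4) = (1/12) / (1/4) = 1/3.

1/3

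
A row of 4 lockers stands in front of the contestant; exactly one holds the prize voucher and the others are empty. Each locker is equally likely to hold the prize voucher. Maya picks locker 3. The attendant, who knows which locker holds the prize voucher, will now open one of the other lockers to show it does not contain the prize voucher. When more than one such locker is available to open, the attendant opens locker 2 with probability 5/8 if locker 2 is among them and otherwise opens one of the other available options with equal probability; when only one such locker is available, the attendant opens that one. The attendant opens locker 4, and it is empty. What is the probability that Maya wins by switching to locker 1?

Consider each possible location of the prize voucher in turn.
If it is in locker 1 (prior 1/4): locker 2 is available but not opened, probability 3/8; weight (1/4)·(3/8) = 3/32.
If it is in locker 2 (prior 1/4): locker 2 holds the prize so is unavailable; the attendant chooses uniformly among the 2 others, probability 1/2; weight (1/4)·(1/2) = 1/8.
If it is in locker 3 (prior 1/4): locker 2 is available but not opened; locker 4 gets probability (1 − 5/8)/2 = 3/16; weight (1/4)·(3/16) = 3/64.
If it is in locker 4 (prior 1/4): the attendant opened locker 4, so this case is ruled out; weight (1/4)·0 = 0.
The weights sum to 17/64.
So P(the prize voucher in locker 1 | the attendant opened locker 4) = (3/32) / (17/64) = 6/17.

6/17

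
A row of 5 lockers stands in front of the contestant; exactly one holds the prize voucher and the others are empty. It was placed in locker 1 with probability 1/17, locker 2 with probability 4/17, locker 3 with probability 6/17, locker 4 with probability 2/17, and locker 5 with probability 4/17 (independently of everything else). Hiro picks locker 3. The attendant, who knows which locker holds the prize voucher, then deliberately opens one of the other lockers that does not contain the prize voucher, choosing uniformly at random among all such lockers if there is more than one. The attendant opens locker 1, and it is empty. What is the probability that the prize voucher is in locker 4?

Consider each possible location of the prize voucher in turn.
If it is in locker 1 (prior 1/17): the attendant opened locker 1, so this case is ruled out; weight (1/17)·0 = 0.
If it is in either of lockers 2 and 5 (prior 4/17 each): the attendant has 3 equally likely choices, so probability 1/3; weight (4/17)·(1/3) = 4/51 each.
If it is in locker 3 (prior 6/17): the attendant has 4 equally likely choices, so probability 1/4; weight (6/17)·(1/4) = 3/34.
If it is in locker 4 (prior 2/17): the attendant has 3 equally likely choices, so probability 1/3; weight (2/17)·(1/3) = 2/51.
The weights sum to 29/102.
So P(the prize voucher in locker 4 | the attendant opened locker 1) = (2/51) / (29/102) = 4/29.

4/29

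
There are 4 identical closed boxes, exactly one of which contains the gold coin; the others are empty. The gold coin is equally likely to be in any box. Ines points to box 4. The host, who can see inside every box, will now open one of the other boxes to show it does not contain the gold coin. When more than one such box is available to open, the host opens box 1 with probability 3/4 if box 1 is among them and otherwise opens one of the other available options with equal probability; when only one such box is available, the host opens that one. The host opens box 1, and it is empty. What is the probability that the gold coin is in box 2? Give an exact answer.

Consider each possible location of the gold coin in turn.
If it is in box 1 (prior 1/4): the host opened box 1, so this case is ruled out; weight (1/4)·0 = 0.
If it is in any of boxes 2, 3, and 4 (prior 1/4 each): box 1 is available, opened with probability 3/4; weight (1/4)·(3/4) = 3/16 each.
The weights sum to 9/16.
So P(the gold coin in box 2 | the host opened box 1) = (3/16) / (9/16) = 1/3.

1/3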